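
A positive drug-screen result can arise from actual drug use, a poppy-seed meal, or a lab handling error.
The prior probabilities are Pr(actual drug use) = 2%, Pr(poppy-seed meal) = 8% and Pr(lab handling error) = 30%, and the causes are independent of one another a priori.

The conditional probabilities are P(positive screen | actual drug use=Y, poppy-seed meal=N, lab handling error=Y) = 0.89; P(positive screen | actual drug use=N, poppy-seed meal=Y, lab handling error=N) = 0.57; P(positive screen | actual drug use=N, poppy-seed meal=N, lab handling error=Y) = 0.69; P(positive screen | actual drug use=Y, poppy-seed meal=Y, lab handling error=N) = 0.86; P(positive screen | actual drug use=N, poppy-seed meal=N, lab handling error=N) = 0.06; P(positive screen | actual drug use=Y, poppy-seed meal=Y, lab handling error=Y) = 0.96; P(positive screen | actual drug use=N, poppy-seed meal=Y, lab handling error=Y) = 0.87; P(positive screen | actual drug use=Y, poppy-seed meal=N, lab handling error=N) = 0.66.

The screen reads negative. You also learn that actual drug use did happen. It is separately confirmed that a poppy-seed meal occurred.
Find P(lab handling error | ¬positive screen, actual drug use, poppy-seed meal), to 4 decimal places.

P(lab handling error | ¬positive screen, actual drug use, poppy-seed meal) ≈ 0.1091

P(¬positive screen | actual drug use, poppy-seed meal) = 0.14*0.7 + 0.04*0.3 = 0.098000 + 0.012000 = 0.110000
The lab handling error-present share is 0.04*0.3 = 0.012000.
P(lab handling error | ¬positive screen, actual drug use, poppy-seed meal) = 0.012000 / 0.110000 ≈ 0.1091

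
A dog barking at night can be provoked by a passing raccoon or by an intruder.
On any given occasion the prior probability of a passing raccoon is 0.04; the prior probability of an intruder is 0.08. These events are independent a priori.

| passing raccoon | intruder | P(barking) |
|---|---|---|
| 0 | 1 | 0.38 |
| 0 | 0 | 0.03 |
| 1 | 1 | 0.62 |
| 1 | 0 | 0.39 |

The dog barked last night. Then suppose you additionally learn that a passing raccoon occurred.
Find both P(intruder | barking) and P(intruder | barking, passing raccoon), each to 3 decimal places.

P(intruder | barking) ≈ 0.433; P(intruder | barking, passing raccoon) ≈ 0.121

Sum P(barking|·) weighted by the priors over the 4 (passing raccoon, intruder) configurations:
  P(barking) = 0.03*0.96*0.92 + 0.38*0.96*0.08 + 0.39*0.04*0.92 + 0.62*0.04*0.08
        = 0.026496 + 0.029184 + 0.014352 + 0.001984 = 0.072016
Configurations with intruder contribute 0.031168, so
  P(intruder | barking) = 0.031168 / 0.072016 ≈ 0.433

Now also conditioning on passing raccoon=true:
For the numerator, keep only intruder=true terms: 0.62·0.08 = 0.049600
Denominator P(barking | passing raccoon): 0.39·0.92 + 0.62·0.08 = 0.408400
Posterior = 0.049600 / 0.408400 ≈ 0.121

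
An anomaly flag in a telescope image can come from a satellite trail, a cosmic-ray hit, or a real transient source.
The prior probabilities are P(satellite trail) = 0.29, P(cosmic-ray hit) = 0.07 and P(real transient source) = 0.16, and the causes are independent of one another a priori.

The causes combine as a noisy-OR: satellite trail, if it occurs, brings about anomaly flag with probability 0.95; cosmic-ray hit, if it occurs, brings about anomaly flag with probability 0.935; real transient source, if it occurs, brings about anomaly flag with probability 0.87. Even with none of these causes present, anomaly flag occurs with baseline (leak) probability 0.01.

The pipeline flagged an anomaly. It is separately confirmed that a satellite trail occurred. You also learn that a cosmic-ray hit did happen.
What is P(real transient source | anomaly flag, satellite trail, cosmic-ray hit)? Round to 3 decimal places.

Under noisy-OR, P(anomaly flag | causes) = 1 − (1−0.01)·∏(1−qᵢ) over the active causes.
Weight on real transient source=true, given the evidence: 0.999582·0.16 = 0.159933
Denominator P(anomaly flag | satellite trail, cosmic-ray hit): 0.996783·0.84 + 0.999582·0.16 = 0.997231
P(real transient source | anomaly flag, satellite trail, cosmic-ray hit) = 0.159933/0.997231 ≈ 0.160

P(real transient source | anomaly flag, satellite trail, cosmic-ray hit) ≈ 0.160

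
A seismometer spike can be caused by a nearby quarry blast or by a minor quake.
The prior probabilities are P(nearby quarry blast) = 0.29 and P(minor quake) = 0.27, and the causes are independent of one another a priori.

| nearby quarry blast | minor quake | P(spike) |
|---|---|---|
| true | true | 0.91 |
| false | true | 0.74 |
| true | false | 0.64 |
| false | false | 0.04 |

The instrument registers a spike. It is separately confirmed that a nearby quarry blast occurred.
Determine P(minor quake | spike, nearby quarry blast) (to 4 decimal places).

Sum P(spike|·) weighted by the priors over both values of minor quake:
  P(spike | nearby quarry blast) = 0.64·0.73 + 0.91·0.27
        = 0.467200 + 0.245700 = 0.712900
Keeping only the minor quake-present terms gives 0.245700, so
  P(minor quake | spike, nearby quarry blast) = 0.245700 / 0.712900 ≈ 0.3446

P(minor quake | spike, nearby quarry blast) ≈ 0.3446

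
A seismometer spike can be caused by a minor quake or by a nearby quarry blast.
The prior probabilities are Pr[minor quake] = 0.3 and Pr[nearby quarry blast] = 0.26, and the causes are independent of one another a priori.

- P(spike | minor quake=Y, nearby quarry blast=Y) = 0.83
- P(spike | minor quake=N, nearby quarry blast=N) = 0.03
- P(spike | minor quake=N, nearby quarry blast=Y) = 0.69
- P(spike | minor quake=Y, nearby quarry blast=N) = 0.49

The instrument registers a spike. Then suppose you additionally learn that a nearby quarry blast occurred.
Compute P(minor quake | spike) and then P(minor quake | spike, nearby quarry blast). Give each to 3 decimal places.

Weight on minor quake=true, given the evidence: 0.108780 + 0.064740 = 0.173520
Normalizer over all consistent configurations: 0.03×0.7×0.74 + 0.69×0.7×0.26 + 0.49×0.3×0.74 + 0.83×0.3×0.26 = 0.314640
P(minor quake | spike) = 0.173520/0.314640 ≈ 0.551

Now condition on the additional information:
Enumerate both values of minor quake and weight by the priors:
  P(spike | nearby quarry blast) = 0.69·0.7 + 0.83·0.3
        = 0.483000 + 0.249000 = 0.732000
Configurations with minor quake contribute 0.249000, so
  P(minor quake | spike, nearby quarry blast) = 0.249000 / 0.732000 ≈ 0.340
This is intercausal reasoning (explaining away): once nearby quarry blast accounts for the spike, minor quake becomes less likely.

P(minor quake | spike) ≈ 0.551; P(minor quake | spike, nearby quarry blast) ≈ 0.340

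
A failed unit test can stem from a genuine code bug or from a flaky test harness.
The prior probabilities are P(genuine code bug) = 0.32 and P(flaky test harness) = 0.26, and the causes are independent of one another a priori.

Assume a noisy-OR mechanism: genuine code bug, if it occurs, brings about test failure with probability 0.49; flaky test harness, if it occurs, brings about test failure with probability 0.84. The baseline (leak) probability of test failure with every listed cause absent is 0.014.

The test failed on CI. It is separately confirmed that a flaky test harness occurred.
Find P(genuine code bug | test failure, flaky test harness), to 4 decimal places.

Under noisy-OR, P(test failure | causes) = 1 − (1−0.014)·∏(1−qᵢ) over the active causes.
Weight on genuine code bug=true, given the evidence: 0.919542*0.32 = 0.294253
Denominator P(test failure | flaky test harness): 0.84224*0.68 + 0.919542*0.32 = 0.866976
P(genuine code bug | test failure, flaky test harness) = 0.294253/0.866976 ≈ 0.3394

P(genuine code bug | test failure, flaky test harness) ≈ 0.3394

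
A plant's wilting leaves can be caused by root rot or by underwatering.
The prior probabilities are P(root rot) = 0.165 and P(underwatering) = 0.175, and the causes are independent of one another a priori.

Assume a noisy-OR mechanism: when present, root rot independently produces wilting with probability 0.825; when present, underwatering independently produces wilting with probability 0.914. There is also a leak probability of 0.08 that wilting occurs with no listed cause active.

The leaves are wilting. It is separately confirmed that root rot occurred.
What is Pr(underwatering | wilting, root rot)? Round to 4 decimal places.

Under noisy-OR, P(wilting | causes) = 1 − (1−0.08)·∏(1−qᵢ) over the active causes.
P(wilting | root rot) = 0.839·0.825 + 0.986154·0.175 = 0.692175 + 0.172577 = 0.864752
The underwatering-present share is 0.986154·0.175 = 0.172577.
So P(underwatering | wilting, root rot) = 0.172577/0.864752 ≈ 0.1996.

Pr(underwatering | wilting, root rot) ≈ 0.1996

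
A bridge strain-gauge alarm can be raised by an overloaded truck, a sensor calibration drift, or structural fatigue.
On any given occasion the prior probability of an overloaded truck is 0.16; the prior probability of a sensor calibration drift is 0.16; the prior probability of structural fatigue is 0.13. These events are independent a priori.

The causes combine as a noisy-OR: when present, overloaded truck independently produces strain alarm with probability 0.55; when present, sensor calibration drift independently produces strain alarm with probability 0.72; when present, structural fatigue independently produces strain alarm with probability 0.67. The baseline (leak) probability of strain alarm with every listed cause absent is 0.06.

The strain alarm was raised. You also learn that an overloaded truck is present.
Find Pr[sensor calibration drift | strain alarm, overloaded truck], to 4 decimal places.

Pr[sensor calibration drift | strain alarm, overloaded truck] ≈ 0.2168

Under noisy-OR, P(strain alarm | causes) = 1 − (1−0.06)·∏(1−qᵢ) over the active causes.
By total probability over the 4 (sensor calibration drift, structural fatigue) configurations:
  P(strain alarm | overloaded truck) = 0.577*0.84*0.87 + 0.86041*0.84*0.13 + 0.88156*0.16*0.87 + 0.960915*0.16*0.13
        = 0.421672 + 0.093957 + 0.122713 + 0.019987 = 0.658329
The terms with sensor calibration drift present sum to 0.142700, so
  P(sensor calibration drift | strain alarm, overloaded truck) = 0.142700 / 0.658329 ≈ 0.2168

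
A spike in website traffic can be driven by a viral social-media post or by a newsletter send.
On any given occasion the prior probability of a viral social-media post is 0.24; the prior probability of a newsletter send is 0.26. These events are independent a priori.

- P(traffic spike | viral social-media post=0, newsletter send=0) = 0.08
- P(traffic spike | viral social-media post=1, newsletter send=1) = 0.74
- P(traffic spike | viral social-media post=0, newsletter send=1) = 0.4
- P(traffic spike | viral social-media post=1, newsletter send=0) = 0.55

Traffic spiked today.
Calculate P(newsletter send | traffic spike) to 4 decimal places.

P(traffic spike) = 0.08×0.76×0.74 + 0.4×0.76×0.26 + 0.55×0.24×0.74 + 0.74×0.24×0.26 = 0.044992 + 0.079040 + 0.097680 + 0.046176 = 0.267888
The newsletter send-present share is 0.079040 + 0.046176 = 0.125216.
P(newsletter send | traffic spike) = 0.125216 / 0.267888 ≈ 0.4674

P(newsletter send | traffic spike) ≈ 0.4674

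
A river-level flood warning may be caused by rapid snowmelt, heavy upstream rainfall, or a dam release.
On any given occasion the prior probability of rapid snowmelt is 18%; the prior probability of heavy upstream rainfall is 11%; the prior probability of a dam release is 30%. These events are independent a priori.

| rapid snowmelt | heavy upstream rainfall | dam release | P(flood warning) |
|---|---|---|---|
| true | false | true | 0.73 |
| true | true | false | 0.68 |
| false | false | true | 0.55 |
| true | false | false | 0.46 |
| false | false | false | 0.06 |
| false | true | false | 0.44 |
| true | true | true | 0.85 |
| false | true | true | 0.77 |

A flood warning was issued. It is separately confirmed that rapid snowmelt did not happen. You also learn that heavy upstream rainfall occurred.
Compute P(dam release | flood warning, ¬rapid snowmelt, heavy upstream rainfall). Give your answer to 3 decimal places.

P(flood warning | ¬rapid snowmelt, heavy upstream rainfall) = 0.44×0.7 + 0.77×0.3 = 0.308000 + 0.231000 = 0.539000
Restricting to configurations with dam release present: 0.77×0.3 = 0.231000.
Hence the posterior is 0.231000/0.539000 ≈ 0.429.

P(dam release | flood warning, ¬rapid snowmelt, heavy upstream rainfall) ≈ 0.429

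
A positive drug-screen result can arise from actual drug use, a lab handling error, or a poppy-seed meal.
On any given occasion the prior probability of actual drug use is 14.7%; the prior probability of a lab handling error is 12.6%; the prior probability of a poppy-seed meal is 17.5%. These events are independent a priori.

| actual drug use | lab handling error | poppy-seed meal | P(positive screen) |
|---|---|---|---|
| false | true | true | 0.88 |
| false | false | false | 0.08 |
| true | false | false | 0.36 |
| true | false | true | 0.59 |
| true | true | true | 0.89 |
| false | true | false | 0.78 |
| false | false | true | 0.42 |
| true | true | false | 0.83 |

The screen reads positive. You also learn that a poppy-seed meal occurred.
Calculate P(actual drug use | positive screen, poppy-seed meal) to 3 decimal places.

Sum P(positive screen|·) weighted by the priors over the 4 (actual drug use, lab handling error) configurations:
  P(positive screen | poppy-seed meal) = 0.42·0.853·0.874 + 0.88·0.853·0.126 + 0.59·0.147·0.874 + 0.89·0.147·0.126
        = 0.313119 + 0.094581 + 0.075802 + 0.016485 = 0.499987
The terms with actual drug use present sum to 0.092287, so
  P(actual drug use | positive screen, poppy-seed meal) = 0.092287 / 0.499987 ≈ 0.185

P(actual drug use | positive screen, poppy-seed meal) ≈ 0.185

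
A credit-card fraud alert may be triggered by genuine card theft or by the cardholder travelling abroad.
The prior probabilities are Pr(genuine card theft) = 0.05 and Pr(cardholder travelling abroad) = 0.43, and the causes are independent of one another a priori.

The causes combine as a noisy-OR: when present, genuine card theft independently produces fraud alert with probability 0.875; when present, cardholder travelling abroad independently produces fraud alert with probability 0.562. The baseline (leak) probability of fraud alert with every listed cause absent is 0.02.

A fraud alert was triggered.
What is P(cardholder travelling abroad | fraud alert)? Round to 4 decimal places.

P(cardholder travelling abroad | fraud alert) ≈ 0.8761

Under noisy-OR, P(fraud alert | causes) = 1 − (1−0.02)·∏(1−qᵢ) over the active causes.
Sum P(fraud alert|·) weighted by the priors over the 4 (genuine card theft, cardholder travelling abroad) configurations:
  P(fraud alert) = 0.02*0.95*0.57 + 0.57076*0.95*0.43 + 0.8775*0.05*0.57 + 0.946345*0.05*0.43
        = 0.010830 + 0.233155 + 0.025009 + 0.020346 = 0.289340
The terms with cardholder travelling abroad present sum to 0.253501, so
  P(cardholder travelling abroad | fraud alert) = 0.253501 / 0.289340 ≈ 0.8761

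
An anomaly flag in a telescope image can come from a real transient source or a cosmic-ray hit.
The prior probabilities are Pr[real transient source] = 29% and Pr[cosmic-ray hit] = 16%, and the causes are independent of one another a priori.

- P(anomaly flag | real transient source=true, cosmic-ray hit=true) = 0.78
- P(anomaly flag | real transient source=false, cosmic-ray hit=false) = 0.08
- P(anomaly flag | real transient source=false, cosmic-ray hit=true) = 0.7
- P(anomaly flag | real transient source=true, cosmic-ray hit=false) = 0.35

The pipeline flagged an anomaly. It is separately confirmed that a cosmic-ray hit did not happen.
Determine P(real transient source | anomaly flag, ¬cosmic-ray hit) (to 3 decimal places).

P(real transient source | anomaly flag, ¬cosmic-ray hit) ≈ 0.641

By total probability over both values of real transient source:
  P(anomaly flag | ¬cosmic-ray hit) = 0.08·0.71 + 0.35·0.29
        = 0.056800 + 0.101500 = 0.158300
Keeping only the real transient source-present terms gives 0.101500, so
  P(real transient source | anomaly flag, ¬cosmic-ray hit) = 0.101500 / 0.158300 ≈ 0.641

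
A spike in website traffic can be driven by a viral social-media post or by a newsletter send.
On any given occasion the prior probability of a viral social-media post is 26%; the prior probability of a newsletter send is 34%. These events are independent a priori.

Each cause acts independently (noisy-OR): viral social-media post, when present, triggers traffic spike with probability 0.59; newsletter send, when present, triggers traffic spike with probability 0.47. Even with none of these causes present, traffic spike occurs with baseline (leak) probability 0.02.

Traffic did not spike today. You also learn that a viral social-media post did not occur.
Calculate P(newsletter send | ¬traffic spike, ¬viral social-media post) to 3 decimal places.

Under noisy-OR, P(traffic spike | causes) = 1 − (1−0.02)·∏(1−qᵢ) over the active causes.
Sum P(¬traffic spike|·) weighted by the priors over both values of newsletter send:
  P(¬traffic spike | ¬viral social-media post) = 0.98·0.66 + 0.5194·0.34
        = 0.646800 + 0.176596 = 0.823396
Keeping only the newsletter send-present terms gives 0.176596, so
  P(newsletter send | ¬traffic spike, ¬viral social-media post) = 0.176596 / 0.823396 ≈ 0.214

P(newsletter send | ¬traffic spike, ¬viral social-media post) ≈ 0.214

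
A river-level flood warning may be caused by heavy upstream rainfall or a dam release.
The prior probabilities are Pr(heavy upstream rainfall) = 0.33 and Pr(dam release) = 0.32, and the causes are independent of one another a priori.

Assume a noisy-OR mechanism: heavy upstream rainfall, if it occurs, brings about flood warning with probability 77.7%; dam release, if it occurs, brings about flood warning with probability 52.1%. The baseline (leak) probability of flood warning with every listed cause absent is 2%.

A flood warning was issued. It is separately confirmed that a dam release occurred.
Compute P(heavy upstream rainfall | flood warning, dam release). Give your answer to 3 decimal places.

Under noisy-OR, P(flood warning | causes) = 1 − (1−0.02)·∏(1−qᵢ) over the active causes.
For the numerator, keep only heavy upstream rainfall=true terms: 0.895319*0.33 = 0.295455
The normalizing constant is 0.53058*0.67 + 0.895319*0.33 = 0.650944
Posterior = 0.295455 / 0.650944 ≈ 0.454

P(heavy upstream rainfall | flood warning, dam release) ≈ 0.454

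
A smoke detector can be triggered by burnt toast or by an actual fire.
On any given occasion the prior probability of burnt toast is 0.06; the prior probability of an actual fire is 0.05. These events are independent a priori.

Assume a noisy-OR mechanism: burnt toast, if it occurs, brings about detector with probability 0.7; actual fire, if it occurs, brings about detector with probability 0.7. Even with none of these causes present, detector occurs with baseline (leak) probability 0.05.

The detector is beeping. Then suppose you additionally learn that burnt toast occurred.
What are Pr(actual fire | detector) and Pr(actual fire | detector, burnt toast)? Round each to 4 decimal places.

Under noisy-OR, P(detector | causes) = 1 − (1−0.05)·∏(1−qᵢ) over the active causes.
For the numerator, keep only actual fire=true terms: 0.033605 + 0.002743 = 0.036348
Denominator P(detector): 0.05×0.94×0.95 + 0.715×0.94×0.05 + 0.715×0.06×0.95 + 0.9145×0.06×0.05 = 0.121753
P(actual fire | detector) = 0.036348/0.121753 ≈ 0.2985

Now condition on the additional information:
P(detector | burnt toast) = 0.715×0.95 + 0.9145×0.05 = 0.679250 + 0.045725 = 0.724975
Of this, 0.045725 comes from 0.9145×0.05 (the actual fire=true cases).
So P(actual fire | detector, burnt toast) = 0.045725/0.724975 ≈ 0.0631.

Pr(actual fire | detector) ≈ 0.2985; Pr(actual fire | detector, burnt toast) ≈ 0.0631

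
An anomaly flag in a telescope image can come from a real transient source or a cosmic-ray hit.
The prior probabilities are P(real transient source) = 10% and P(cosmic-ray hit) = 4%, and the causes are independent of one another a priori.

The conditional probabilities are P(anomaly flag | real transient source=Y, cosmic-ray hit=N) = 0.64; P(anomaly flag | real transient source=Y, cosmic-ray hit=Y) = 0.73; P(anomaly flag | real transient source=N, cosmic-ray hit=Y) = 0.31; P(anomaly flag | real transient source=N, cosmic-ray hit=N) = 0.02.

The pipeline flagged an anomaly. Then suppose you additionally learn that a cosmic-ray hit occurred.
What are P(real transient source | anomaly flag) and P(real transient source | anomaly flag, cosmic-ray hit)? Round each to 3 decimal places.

P(real transient source | anomaly flag) ≈ 0.694; P(real transient source | anomaly flag, cosmic-ray hit) ≈ 0.207

P(anomaly flag) = 0.02×0.9×0.96 + 0.31×0.9×0.04 + 0.64×0.1×0.96 + 0.73×0.1×0.04 = 0.017280 + 0.011160 + 0.061440 + 0.002920 = 0.092800
Of this, 0.064360 comes from 0.061440 + 0.002920 (the real transient source=true cases).
Hence the posterior is 0.064360/0.092800 ≈ 0.694.

With the extra evidence:
Weight on real transient source=true, given the evidence: 0.73×0.1 = 0.073000
The normalizing constant is 0.31×0.9 + 0.73×0.1 = 0.352000
P(real transient source | anomaly flag, cosmic-ray hit) = 0.073000/0.352000 ≈ 0.207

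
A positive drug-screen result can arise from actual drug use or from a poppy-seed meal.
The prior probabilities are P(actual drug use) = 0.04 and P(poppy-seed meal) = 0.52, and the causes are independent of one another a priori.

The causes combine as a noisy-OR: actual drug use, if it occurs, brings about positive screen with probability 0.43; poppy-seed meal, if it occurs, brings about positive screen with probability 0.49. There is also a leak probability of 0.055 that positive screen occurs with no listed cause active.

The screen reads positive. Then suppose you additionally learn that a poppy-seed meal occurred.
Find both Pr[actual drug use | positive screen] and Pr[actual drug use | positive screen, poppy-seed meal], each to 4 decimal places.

Under noisy-OR, P(positive screen | causes) = 1 − (1−0.055)·∏(1−qᵢ) over the active causes.
For the numerator, keep only actual drug use=true terms: 0.008858 + 0.015086 = 0.023944
Normalizer over all consistent configurations: 0.055*0.96*0.48 + 0.51805*0.96*0.52 + 0.46135*0.04*0.48 + 0.725289*0.04*0.52 = 0.307899
P(actual drug use | positive screen) = 0.023944/0.307899 ≈ 0.0778

With the extra evidence:
P(positive screen | poppy-seed meal) = 0.51805×0.96 + 0.725289×0.04 = 0.497328 + 0.029012 = 0.526340
Of this, 0.029012 comes from 0.725289×0.04 (the actual drug use=true cases).
So P(actual drug use | positive screen, poppy-seed meal) = 0.029012/0.526340 ≈ 0.0551.
The drop from 0.0778 to 0.0551 is the explaining-away (discounting) effect.

Pr[actual drug use | positive screen] ≈ 0.0778; Pr[actual drug use | positive screen, poppy-seed meal] ≈ 0.0551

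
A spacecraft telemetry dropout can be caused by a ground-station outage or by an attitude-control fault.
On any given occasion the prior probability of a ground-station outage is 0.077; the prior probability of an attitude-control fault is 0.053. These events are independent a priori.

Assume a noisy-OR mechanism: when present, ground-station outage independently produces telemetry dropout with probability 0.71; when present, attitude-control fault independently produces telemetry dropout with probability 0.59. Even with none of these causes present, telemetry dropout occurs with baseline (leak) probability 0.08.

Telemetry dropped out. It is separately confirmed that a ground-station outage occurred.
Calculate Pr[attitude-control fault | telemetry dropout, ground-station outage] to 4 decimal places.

Pr[attitude-control fault | telemetry dropout, ground-station outage] ≈ 0.0637

Under noisy-OR, P(telemetry dropout | causes) = 1 − (1−0.08)·∏(1−qᵢ) over the active causes.
Weight on attitude-control fault=true, given the evidence: 0.890612×0.053 = 0.047202
Denominator P(telemetry dropout | ground-station outage): 0.7332×0.947 + 0.890612×0.053 = 0.741542
Posterior = 0.047202 / 0.741542 ≈ 0.0637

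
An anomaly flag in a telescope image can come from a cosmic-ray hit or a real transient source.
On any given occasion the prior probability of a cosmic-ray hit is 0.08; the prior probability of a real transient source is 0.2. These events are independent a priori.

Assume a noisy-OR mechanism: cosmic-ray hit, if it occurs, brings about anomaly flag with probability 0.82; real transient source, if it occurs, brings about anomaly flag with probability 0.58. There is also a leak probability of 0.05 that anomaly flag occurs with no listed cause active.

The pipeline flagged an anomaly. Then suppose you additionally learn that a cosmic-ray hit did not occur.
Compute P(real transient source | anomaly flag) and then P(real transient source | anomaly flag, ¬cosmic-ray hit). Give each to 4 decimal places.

Under noisy-OR, P(anomaly flag | causes) = 1 − (1−0.05)·∏(1−qᵢ) over the active causes.
P(anomaly flag) = 0.05×0.92×0.8 + 0.601×0.92×0.2 + 0.829×0.08×0.8 + 0.92818×0.08×0.2 = 0.036800 + 0.110584 + 0.053056 + 0.014851 = 0.215291
Of this, 0.125435 comes from 0.110584 + 0.014851 (the real transient source=true cases).
So P(real transient source | anomaly flag) = 0.125435/0.215291 ≈ 0.5826.

Now also conditioning on cosmic-ray hit≠true:
By total probability over both values of real transient source:
  P(anomaly flag | ¬cosmic-ray hit) = 0.05×0.8 + 0.601×0.2
        = 0.040000 + 0.120200 = 0.160200
The terms with real transient source present sum to 0.120200, so
  P(real transient source | anomaly flag, ¬cosmic-ray hit) = 0.120200 / 0.160200 ≈ 0.7503

P(real transient source | anomaly flag) ≈ 0.5826; P(real transient source | anomaly flag, ¬cosmic-ray hit) ≈ 0.7503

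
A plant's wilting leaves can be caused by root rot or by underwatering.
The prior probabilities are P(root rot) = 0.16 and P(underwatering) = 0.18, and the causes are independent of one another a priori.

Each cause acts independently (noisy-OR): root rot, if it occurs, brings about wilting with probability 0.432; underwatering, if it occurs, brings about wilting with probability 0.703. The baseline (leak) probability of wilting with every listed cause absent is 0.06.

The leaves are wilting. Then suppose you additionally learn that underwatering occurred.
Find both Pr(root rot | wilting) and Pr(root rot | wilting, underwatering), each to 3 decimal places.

Pr(root rot | wilting) ≈ 0.362; Pr(root rot | wilting, underwatering) ≈ 0.182

Under noisy-OR, P(wilting | causes) = 1 − (1−0.06)·∏(1−qᵢ) over the active causes.
P(wilting) = 0.06×0.84×0.82 + 0.72082×0.84×0.18 + 0.46608×0.16×0.82 + 0.841426×0.16×0.18 = 0.041328 + 0.108988 + 0.061150 + 0.024233 = 0.235699
Of this, 0.085383 comes from 0.061150 + 0.024233 (the root rot=true cases).
Hence the posterior is 0.085383/0.235699 ≈ 0.362.

Now condition on the additional information:
Weight on root rot=true, given the evidence: 0.841426×0.16 = 0.134628
The normalizing constant is 0.72082×0.84 + 0.841426×0.16 = 0.740117
P(root rot | wilting, underwatering) = 0.134628/0.740117 ≈ 0.182
Conditioning on underwatering lowers the posterior on root rot: the classic explaining-away effect in a common-effect structure.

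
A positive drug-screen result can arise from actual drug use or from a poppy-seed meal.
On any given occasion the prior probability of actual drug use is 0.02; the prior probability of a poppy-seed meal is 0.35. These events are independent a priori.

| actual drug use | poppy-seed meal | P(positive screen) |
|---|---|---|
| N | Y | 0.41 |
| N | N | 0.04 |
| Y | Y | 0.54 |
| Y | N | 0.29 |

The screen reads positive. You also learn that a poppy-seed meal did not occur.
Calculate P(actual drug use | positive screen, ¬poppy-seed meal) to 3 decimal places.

By total probability over both values of actual drug use:
  P(positive screen | ¬poppy-seed meal) = 0.04·0.98 + 0.29·0.02
        = 0.039200 + 0.005800 = 0.045000
Configurations with actual drug use contribute 0.005800, so
  P(actual drug use | positive screen, ¬poppy-seed meal) = 0.005800 / 0.045000 ≈ 0.129

P(actual drug use | positive screen, ¬poppy-seed meal) ≈ 0.129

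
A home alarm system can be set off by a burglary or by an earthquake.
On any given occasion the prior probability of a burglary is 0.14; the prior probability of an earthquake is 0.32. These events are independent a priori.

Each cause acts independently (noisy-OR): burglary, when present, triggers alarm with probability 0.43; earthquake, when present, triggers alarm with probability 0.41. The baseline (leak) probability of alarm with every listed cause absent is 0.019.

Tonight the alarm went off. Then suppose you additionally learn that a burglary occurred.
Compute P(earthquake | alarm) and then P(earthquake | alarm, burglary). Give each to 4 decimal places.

P(earthquake | alarm) ≈ 0.7333; P(earthquake | alarm, burglary) ≈ 0.4170

Under noisy-OR, P(alarm | causes) = 1 − (1−0.019)·∏(1−qᵢ) over the active causes.
For the numerator, keep only earthquake=true terms: 0.115917 + 0.030020 = 0.145937
Denominator P(alarm): 0.019·0.86·0.68 + 0.42121·0.86·0.32 + 0.44083·0.14·0.68 + 0.67009·0.14·0.32 = 0.199015
P(earthquake | alarm) = 0.145937/0.199015 ≈ 0.7333

With the extra evidence:
P(alarm | burglary) = 0.44083×0.68 + 0.67009×0.32 = 0.299764 + 0.214429 = 0.514193
Of this, 0.214429 comes from 0.67009×0.32 (the earthquake=true cases).
So P(earthquake | alarm, burglary) = 0.214429/0.514193 ≈ 0.4170.
Conditioning on burglary lowers the posterior on earthquake: the classic explaining-away effect in a common-effect structure.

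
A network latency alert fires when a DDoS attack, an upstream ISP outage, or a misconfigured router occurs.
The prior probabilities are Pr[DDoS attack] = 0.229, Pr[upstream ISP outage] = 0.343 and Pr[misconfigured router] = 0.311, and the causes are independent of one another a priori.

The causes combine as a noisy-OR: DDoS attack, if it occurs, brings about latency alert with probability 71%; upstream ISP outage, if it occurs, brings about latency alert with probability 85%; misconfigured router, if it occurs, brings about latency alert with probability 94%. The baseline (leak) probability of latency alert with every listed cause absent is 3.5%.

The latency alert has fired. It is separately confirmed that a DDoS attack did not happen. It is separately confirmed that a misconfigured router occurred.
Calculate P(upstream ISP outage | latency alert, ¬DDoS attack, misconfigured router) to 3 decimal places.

Under noisy-OR, P(latency alert | causes) = 1 − (1−0.035)·∏(1−qᵢ) over the active causes.
By total probability over both values of upstream ISP outage:
  P(latency alert | ¬DDoS attack, misconfigured router) = 0.9421*0.657 + 0.991315*0.343
        = 0.618960 + 0.340021 = 0.958981
Configurations with upstream ISP outage contribute 0.340021, so
  P(upstream ISP outage | latency alert, ¬DDoS attack, misconfigured router) = 0.340021 / 0.958981 ≈ 0.355

P(upstream ISP outage | latency alert, ¬DDoS attack, misconfigured router) ≈ 0.355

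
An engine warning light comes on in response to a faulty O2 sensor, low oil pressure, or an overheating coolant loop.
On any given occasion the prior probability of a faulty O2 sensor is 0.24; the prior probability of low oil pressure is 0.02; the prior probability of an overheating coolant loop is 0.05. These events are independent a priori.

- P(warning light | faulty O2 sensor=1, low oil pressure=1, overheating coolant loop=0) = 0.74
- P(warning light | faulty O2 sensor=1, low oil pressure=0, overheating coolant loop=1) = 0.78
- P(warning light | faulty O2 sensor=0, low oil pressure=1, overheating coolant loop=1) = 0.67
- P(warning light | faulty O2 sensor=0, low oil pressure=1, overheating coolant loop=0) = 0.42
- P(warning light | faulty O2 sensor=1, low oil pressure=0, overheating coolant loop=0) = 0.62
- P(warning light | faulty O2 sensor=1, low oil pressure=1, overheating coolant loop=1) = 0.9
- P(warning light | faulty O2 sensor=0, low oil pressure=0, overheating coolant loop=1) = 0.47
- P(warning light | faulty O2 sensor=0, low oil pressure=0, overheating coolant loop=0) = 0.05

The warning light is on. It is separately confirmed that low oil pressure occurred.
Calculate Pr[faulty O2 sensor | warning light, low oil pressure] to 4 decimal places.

Numerator (weight on configurations with faulty O2 sensor): 0.168720 + 0.010800 = 0.179520
The normalizing constant is 0.42·0.76·0.95 + 0.67·0.76·0.05 + 0.74·0.24·0.95 + 0.9·0.24·0.05 = 0.508220
Posterior = 0.179520 / 0.508220 ≈ 0.3532

Pr[faulty O2 sensor | warning light, low oil pressure] ≈ 0.3532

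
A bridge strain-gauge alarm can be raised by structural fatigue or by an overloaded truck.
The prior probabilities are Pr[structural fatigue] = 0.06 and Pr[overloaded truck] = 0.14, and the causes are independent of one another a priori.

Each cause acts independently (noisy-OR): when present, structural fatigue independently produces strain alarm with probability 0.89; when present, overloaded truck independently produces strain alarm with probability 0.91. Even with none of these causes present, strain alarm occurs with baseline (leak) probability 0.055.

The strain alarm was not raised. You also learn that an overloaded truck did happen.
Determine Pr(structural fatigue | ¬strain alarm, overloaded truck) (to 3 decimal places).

Under noisy-OR, P(strain alarm | causes) = 1 − (1−0.055)·∏(1−qᵢ) over the active causes.
For the numerator, keep only structural fatigue=true terms: 0.009355×0.06 = 0.000561
Denominator P(¬strain alarm | overloaded truck): 0.08505×0.94 + 0.009355×0.06 = 0.080508
P(structural fatigue | ¬strain alarm, overloaded truck) = 0.000561/0.080508 ≈ 0.007

Pr(structural fatigue | ¬strain alarm, overloaded truck) ≈ 0.007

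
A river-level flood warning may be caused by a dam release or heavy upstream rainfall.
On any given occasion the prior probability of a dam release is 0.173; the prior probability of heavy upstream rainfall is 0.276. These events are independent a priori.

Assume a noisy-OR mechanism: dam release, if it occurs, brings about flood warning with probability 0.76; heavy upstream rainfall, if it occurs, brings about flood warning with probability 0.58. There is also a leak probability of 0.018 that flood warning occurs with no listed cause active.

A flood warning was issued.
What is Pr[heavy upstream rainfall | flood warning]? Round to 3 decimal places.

Pr[heavy upstream rainfall | flood warning] ≈ 0.624

Under noisy-OR, P(flood warning | causes) = 1 − (1−0.018)·∏(1−qᵢ) over the active causes.
P(flood warning) = 0.018×0.827×0.724 + 0.58756×0.827×0.276 + 0.76432×0.173×0.724 + 0.901014×0.173×0.276 = 0.010777 + 0.134112 + 0.095733 + 0.043022 = 0.283644
Of this, 0.177134 comes from 0.134112 + 0.043022 (the heavy upstream rainfall=true cases).
So P(heavy upstream rainfall | flood warning) = 0.177134/0.283644 ≈ 0.624.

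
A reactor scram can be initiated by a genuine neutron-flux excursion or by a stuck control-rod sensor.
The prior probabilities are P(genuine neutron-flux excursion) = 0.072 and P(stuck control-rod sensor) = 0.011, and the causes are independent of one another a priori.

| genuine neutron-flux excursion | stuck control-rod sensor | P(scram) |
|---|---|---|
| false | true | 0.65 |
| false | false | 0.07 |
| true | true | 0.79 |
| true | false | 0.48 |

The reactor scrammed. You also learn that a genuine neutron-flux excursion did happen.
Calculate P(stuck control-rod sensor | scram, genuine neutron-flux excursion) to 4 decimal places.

P(stuck control-rod sensor | scram, genuine neutron-flux excursion) ≈ 0.0180

By total probability over both values of stuck control-rod sensor:
  P(scram | genuine neutron-flux excursion) = 0.48·0.989 + 0.79·0.011
        = 0.474720 + 0.008690 = 0.483410
Keeping only the stuck control-rod sensor-present terms gives 0.008690, so
  P(stuck control-rod sensor | scram, genuine neutron-flux excursion) = 0.008690 / 0.483410 ≈ 0.0180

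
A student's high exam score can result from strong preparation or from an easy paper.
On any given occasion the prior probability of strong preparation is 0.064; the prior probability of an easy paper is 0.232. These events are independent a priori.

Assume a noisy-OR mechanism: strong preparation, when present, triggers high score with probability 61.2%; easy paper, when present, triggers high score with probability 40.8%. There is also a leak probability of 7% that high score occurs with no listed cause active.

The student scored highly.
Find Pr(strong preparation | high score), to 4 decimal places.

Pr(strong preparation | high score) ≈ 0.2256

Under noisy-OR, P(high score | causes) = 1 − (1−0.07)·∏(1−qᵢ) over the active causes.
For the numerator, keep only strong preparation=true terms: 0.031416 + 0.011676 = 0.043092
Normalizer over all consistent configurations: 0.07·0.936·0.768 + 0.44944·0.936·0.232 + 0.63916·0.064·0.768 + 0.786383·0.064·0.232 = 0.191008
Posterior = 0.043092 / 0.191008 ≈ 0.2256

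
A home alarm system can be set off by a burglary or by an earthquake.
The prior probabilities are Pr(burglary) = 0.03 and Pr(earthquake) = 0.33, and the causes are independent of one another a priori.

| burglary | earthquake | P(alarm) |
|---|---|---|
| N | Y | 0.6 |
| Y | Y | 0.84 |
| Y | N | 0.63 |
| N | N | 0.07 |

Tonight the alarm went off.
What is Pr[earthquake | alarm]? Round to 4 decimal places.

Pr[earthquake | alarm] ≈ 0.7751

For the numerator, keep only earthquake=true terms: 0.192060 + 0.008316 = 0.200376
Normalizer over all consistent configurations: 0.07*0.97*0.67 + 0.6*0.97*0.33 + 0.63*0.03*0.67 + 0.84*0.03*0.33 = 0.258532
Posterior = 0.200376 / 0.258532 ≈ 0.7751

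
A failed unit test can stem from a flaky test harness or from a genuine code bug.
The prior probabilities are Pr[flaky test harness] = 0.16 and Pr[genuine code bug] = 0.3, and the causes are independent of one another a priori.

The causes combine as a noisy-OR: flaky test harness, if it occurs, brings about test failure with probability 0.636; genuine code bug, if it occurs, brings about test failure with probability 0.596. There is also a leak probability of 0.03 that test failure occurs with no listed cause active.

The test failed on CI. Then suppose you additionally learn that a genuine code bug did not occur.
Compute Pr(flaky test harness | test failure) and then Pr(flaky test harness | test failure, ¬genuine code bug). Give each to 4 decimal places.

Pr(flaky test harness | test failure) ≈ 0.3993; Pr(flaky test harness | test failure, ¬genuine code bug) ≈ 0.8042

Under noisy-OR, P(test failure | causes) = 1 − (1−0.03)·∏(1−qᵢ) over the active causes.
Numerator (weight on configurations with flaky test harness): 0.072455 + 0.041153 = 0.113608
Normalizer over all consistent configurations: 0.03·0.84·0.7 + 0.60812·0.84·0.3 + 0.64692·0.16·0.7 + 0.857356·0.16·0.3 = 0.284494
Posterior = 0.113608 / 0.284494 ≈ 0.3993

With the extra evidence:
Sum P(test failure|·) weighted by the priors over both values of flaky test harness:
  P(test failure | ¬genuine code bug) = 0.03*0.84 + 0.64692*0.16
        = 0.025200 + 0.103507 = 0.128707
The terms with flaky test harness present sum to 0.103507, so
  P(flaky test harness | test failure, ¬genuine code bug) = 0.103507 / 0.128707 ≈ 0.8042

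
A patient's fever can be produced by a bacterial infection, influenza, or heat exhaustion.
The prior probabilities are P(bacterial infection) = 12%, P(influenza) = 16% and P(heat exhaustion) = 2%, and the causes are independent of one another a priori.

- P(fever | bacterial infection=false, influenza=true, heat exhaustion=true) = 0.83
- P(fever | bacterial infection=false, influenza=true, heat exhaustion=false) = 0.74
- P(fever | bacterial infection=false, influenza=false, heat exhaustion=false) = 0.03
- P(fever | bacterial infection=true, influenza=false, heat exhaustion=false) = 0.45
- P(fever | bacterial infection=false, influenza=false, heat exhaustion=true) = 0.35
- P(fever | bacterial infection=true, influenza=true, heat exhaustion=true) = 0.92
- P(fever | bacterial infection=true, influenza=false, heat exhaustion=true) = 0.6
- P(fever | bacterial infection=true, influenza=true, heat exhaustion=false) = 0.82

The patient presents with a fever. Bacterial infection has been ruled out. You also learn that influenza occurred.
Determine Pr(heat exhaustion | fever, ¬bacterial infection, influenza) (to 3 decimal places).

For the numerator, keep only heat exhaustion=true terms: 0.83*0.02 = 0.016600
The normalizing constant is 0.74*0.98 + 0.83*0.02 = 0.741800
P(heat exhaustion | fever, ¬bacterial infection, influenza) = 0.016600/0.741800 ≈ 0.022

Pr(heat exhaustion | fever, ¬bacterial infection, influenza) ≈ 0.022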